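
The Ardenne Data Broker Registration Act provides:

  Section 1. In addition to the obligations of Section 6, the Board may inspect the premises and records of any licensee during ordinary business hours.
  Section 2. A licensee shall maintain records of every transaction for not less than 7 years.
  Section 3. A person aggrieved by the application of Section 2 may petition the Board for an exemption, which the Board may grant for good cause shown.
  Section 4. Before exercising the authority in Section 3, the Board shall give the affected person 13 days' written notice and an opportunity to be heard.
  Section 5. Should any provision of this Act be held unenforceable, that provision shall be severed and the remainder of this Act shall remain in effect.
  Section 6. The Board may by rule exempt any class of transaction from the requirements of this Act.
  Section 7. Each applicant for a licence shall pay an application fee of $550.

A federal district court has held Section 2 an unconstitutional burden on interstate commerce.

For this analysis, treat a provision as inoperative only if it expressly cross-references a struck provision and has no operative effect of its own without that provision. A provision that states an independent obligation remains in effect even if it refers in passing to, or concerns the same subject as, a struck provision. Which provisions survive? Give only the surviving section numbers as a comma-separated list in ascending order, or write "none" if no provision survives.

1, 5, 6, 7

Section 2 is struck. Section 3 operates only by reference to Section 2, so it falls with Section 2. Section 4 operates only by reference to Section 3, so it falls with Section 3. Under the severability clause in Section 5, the remaining provisions continue in force. Section 1, Section 5, Section 6, and Section 7 remain in effect.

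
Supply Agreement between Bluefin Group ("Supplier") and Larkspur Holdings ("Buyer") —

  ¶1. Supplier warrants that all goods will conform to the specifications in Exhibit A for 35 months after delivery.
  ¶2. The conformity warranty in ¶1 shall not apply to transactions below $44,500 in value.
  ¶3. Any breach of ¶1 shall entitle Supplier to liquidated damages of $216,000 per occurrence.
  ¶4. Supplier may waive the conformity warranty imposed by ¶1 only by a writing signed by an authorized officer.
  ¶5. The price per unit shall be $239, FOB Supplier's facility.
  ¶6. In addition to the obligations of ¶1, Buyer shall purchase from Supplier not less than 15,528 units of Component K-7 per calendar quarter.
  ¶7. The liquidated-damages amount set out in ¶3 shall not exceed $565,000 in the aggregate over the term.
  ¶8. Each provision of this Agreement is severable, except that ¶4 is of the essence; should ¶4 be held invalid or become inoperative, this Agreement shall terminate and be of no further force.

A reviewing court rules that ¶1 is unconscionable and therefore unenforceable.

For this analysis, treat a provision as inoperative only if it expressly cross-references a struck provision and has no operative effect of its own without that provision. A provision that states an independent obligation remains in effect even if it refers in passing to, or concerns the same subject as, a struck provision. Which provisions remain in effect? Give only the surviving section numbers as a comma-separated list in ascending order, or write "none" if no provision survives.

¶1 is struck. ¶2 does nothing except set the carve-out from the conformity warranty by reference to ¶1; with ¶1 gone it has no independent effect and is inoperative. The whole of ¶3 is the liquidated-damages amount, defined by reference to ¶1, so ¶3 cannot stand once ¶1 is removed. ¶4 operates only by reference to ¶1, so it falls with ¶1. The whole of ¶7 is the aggregate cap on the liquidated-damages amount, defined by reference to ¶3, so ¶7 cannot stand once ¶3 is removed. ¶8 makes ¶4 an essential term, and ¶4 has been rendered inoperative by the cascade; under ¶8, the entire Agreement is therefore void. No provision of the Agreement survives.

none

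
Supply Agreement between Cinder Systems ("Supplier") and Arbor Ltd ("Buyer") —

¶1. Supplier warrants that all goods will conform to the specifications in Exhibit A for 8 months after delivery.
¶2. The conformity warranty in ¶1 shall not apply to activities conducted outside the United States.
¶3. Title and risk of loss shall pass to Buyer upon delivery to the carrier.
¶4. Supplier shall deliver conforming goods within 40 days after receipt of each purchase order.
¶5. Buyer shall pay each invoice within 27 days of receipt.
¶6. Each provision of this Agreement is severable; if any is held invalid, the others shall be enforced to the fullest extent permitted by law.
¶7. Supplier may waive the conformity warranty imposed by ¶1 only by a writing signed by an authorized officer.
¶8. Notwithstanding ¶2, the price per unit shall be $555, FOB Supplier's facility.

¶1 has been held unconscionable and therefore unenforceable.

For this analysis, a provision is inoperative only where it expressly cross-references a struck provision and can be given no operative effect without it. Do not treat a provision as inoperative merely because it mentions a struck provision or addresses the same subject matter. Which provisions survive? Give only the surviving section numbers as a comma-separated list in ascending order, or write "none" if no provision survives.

¶1 is struck. ¶2 has no operative effect of its own apart from ¶1 and is therefore inoperative. ¶7 operates only by reference to ¶1, so it falls with ¶1. Although ¶8 refers to ¶2, its operative terms do not depend on ¶2, so it remains in effect. Under the severability clause in ¶6, the remaining provisions continue in force. ¶3, ¶4, ¶5, ¶6, and ¶8 remain in effect.

3, 4, 5, 6, 8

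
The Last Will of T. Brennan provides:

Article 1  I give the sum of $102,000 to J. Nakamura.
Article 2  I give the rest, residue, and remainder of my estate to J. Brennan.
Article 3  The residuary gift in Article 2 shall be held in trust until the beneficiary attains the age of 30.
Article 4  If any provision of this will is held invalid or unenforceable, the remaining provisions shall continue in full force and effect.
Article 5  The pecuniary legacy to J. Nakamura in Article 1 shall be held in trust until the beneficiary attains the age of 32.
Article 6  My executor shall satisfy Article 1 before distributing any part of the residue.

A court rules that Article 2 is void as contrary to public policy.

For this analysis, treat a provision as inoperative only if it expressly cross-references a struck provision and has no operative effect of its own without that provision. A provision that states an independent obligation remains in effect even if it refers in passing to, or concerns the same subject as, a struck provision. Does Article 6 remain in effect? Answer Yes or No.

Yes

Article 2 is struck. Article 3 operates only by reference to Article 2, so it falls with Article 2. Article 4 is a severability clause and preserves every provision that can still be given independent effect. That leaves Article 1, Article 4, Article 5, and Article 6 in effect. Article 6 is among the surviving provisions, so the answer is yes.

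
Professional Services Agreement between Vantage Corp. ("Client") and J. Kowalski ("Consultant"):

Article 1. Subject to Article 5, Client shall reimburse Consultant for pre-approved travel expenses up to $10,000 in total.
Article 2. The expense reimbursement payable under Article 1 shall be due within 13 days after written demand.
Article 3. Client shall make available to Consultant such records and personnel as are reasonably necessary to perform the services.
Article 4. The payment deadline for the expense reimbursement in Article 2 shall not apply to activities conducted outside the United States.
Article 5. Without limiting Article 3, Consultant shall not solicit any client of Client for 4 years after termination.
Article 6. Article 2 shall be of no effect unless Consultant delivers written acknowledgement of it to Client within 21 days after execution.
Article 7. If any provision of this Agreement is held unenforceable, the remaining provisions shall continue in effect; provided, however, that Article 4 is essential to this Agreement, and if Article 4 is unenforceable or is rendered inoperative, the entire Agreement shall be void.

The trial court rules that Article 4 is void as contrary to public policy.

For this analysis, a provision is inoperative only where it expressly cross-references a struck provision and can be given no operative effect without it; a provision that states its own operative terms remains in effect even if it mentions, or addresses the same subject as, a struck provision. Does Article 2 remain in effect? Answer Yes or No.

No

Article 4 is struck. Nothing else in the Agreement is defined by reference to Article 4. Article 7 makes Article 4 an essential term, and Article 4 is the provision held invalid; under Article 7, the entire Agreement is therefore void. No provision of the Agreement survives. Article 2 is among the inoperative provisions, so the answer is no.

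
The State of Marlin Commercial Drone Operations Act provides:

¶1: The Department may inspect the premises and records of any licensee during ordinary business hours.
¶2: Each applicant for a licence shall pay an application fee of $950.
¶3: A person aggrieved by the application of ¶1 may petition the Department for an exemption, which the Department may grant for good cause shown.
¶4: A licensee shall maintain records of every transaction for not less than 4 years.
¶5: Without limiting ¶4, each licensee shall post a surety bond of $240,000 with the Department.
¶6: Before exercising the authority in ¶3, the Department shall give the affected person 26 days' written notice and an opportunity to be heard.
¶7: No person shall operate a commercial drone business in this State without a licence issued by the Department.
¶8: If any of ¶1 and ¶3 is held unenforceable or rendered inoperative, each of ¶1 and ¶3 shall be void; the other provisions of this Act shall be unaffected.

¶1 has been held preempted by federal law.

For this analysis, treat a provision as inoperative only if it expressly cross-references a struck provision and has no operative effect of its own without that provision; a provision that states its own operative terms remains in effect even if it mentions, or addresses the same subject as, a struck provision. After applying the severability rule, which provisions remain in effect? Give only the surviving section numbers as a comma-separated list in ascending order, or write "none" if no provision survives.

2, 4, 5, 7, 8

¶1 is struck. The only function of ¶3 is the exemption procedure for ¶1, so it cannot stand once ¶1 is removed. The only function of ¶6 is the notice-and-hearing requirement for ¶3, so it cannot stand once ¶3 is removed. ¶8 declares ¶1 and ¶3 mutually dependent; since one of them has fallen, all of them are of no effect. The remainder continues in force under ¶8. ¶2, ¶4, ¶5, ¶7, and ¶8 remain in effect.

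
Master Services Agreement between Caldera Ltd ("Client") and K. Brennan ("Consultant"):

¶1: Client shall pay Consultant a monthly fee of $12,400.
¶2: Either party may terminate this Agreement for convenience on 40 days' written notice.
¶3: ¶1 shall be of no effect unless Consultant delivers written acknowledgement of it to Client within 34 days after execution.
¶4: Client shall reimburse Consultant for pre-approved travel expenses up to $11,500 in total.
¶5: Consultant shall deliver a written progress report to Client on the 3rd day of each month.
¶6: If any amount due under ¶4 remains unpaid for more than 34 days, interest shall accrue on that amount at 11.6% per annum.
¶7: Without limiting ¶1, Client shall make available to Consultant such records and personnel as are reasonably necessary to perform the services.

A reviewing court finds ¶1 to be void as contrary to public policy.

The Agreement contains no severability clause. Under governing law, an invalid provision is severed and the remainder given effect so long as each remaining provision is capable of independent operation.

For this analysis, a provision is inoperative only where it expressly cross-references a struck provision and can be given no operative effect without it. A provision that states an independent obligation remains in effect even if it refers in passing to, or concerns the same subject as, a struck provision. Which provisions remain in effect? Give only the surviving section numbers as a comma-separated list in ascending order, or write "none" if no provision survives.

2, 4, 5, 6, 7

¶1 is struck. ¶3 has no operative effect of its own apart from ¶1 and is therefore inoperative. Although ¶7 refers to ¶1, its operative terms do not depend on ¶1, so it remains in effect. Under the stated default rule, only provisions that cannot operate independently fall away; the rest are enforced. That leaves ¶2, ¶4, ¶5, ¶6, and ¶7 in effect.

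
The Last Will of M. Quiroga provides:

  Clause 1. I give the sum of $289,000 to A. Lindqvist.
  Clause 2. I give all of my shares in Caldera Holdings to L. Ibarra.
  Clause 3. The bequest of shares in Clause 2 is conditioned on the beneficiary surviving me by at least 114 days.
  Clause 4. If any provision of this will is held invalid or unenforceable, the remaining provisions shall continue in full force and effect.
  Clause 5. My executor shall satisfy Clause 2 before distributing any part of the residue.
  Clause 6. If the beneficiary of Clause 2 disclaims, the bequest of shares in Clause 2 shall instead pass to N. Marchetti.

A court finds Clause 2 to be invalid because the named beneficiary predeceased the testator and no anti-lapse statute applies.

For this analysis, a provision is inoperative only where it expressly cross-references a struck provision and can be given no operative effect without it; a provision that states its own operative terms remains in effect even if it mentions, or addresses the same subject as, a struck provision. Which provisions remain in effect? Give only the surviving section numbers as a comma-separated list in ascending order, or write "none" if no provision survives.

Clause 2 is struck. The only function of Clause 3 is the survivorship condition on Clause 2, so it cannot stand once Clause 2 is removed. The only function of Clause 5 is the priority direction for Clause 2, so it cannot stand once Clause 2 is removed. Clause 6 has no operative effect of its own apart from Clause 2 and is therefore inoperative. Clause 4 is a severability clause and preserves every provision that can still be given independent effect. The provisions still in force are Clause 1 and Clause 4.

1, 4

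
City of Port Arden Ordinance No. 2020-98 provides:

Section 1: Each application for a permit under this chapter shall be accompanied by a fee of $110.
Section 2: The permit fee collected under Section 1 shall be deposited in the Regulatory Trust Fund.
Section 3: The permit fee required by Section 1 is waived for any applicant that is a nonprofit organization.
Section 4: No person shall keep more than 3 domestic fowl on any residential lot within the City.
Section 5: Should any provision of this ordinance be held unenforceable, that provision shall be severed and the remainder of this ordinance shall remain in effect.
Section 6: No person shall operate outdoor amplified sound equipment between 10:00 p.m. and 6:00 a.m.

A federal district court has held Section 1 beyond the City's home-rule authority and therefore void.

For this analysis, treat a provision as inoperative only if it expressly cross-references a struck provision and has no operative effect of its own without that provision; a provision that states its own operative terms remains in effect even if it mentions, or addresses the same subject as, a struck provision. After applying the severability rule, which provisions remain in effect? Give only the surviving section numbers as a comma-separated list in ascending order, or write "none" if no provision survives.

Section 1 is struck. Section 2 has no operative effect of its own apart from Section 1 and is therefore inoperative. Section 3 does nothing except set the nonprofit waiver of the permit fee by reference to Section 1; with Section 1 gone it has no independent effect and is inoperative. Section 5 is a severability clause and preserves every provision that can still be given independent effect. Section 4, Section 5, and Section 6 remain in effect.

4, 5, 6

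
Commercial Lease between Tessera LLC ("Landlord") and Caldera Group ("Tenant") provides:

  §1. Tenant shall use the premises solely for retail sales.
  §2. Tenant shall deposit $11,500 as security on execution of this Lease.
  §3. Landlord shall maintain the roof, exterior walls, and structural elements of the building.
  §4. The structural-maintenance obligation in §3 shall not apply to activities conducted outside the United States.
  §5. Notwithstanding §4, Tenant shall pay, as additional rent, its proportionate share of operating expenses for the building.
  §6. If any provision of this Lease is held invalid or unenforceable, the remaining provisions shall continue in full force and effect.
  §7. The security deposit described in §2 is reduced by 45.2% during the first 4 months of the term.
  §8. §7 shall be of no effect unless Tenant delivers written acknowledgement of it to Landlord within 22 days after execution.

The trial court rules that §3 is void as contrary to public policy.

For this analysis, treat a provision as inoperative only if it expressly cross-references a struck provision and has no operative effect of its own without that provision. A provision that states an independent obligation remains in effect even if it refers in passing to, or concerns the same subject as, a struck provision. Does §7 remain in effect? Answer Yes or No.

Yes

§3 is struck. §4 has no operative effect of its own apart from §3 and is therefore inoperative. Although §5 refers to §4, its operative terms do not depend on §4, so it remains in effect. Under the severability clause in §6, the remaining provisions continue in force. That leaves §1, §2, §5, §6, §7, and §8 in effect. §7 is among the surviving provisions, so the answer is yes.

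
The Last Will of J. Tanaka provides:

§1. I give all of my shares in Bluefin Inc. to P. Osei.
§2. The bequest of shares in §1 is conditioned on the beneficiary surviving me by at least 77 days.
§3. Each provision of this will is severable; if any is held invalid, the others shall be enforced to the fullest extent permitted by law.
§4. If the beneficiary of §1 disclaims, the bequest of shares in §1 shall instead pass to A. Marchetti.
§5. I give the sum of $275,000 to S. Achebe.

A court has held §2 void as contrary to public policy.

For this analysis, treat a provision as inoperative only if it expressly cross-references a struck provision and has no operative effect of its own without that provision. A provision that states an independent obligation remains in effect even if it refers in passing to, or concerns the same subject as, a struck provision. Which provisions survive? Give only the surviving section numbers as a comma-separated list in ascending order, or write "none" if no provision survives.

§2 is struck. Nothing else in the will is defined by reference to §2. §3 is a severability clause and preserves every provision that can still be given independent effect. The provisions still in force are §1, §3, §4, and §5.

1, 3, 4, 5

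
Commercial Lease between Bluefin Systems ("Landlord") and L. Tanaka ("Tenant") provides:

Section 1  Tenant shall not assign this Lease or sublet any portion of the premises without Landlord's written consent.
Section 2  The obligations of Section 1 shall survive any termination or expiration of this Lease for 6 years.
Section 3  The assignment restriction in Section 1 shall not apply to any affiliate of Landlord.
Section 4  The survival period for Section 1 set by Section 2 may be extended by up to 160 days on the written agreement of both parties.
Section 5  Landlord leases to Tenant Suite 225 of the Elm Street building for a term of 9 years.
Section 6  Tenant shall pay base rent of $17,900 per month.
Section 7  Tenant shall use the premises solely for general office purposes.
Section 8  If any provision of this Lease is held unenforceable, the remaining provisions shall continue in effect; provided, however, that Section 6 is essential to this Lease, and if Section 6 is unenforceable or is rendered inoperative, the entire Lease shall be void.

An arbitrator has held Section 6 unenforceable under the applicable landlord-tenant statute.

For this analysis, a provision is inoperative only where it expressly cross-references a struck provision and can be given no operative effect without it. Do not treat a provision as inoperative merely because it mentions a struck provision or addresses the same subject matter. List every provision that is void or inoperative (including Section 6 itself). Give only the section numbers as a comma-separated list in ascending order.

1, 2, 3, 4, 5, 6, 7, 8

Section 6 is struck. Nothing else in the Lease is defined by reference to Section 6. Section 8 makes Section 6 an essential term, and Section 6 is the provision held invalid; under Section 8, the entire Lease is therefore void. No provision of the Lease survives.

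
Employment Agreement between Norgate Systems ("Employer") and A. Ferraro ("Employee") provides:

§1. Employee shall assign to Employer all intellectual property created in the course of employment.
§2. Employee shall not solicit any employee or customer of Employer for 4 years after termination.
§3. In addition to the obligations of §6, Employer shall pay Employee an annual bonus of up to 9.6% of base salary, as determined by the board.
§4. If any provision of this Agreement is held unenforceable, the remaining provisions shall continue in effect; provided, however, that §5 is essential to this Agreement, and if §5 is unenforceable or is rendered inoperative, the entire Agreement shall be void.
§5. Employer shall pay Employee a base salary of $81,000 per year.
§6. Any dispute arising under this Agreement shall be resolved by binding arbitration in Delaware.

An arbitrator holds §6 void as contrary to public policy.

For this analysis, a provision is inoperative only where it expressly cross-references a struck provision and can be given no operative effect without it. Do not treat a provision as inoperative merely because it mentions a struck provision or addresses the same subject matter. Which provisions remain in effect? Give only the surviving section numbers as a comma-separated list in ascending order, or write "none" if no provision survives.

1, 2, 3, 4, 5

§6 is struck. §3 mentions §6 but its own obligation stands independently of §6, so §3 is not affected. No other provision's operative terms depend on §6. §4 makes §5 an essential term, but §5 is unaffected, so the severability proviso in §4 preserves the remaining provisions. §1, §2, §3, §4, and §5 remain in effect.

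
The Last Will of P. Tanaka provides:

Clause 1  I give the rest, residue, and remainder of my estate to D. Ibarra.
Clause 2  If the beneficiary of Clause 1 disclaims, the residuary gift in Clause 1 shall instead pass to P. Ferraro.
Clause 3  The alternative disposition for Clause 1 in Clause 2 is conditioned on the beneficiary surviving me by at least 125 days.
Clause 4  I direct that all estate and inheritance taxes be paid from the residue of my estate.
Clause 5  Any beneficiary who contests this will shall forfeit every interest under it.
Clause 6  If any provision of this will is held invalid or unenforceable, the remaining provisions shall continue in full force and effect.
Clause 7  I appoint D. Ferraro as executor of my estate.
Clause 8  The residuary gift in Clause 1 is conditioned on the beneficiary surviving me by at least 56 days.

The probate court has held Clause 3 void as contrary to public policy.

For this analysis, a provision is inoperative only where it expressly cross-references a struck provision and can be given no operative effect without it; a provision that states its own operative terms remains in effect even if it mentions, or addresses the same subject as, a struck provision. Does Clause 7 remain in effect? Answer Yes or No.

Yes

Clause 3 is struck. No other provision's operative terms depend on Clause 3. Clause 6 is a severability clause and preserves every provision that can still be given independent effect. That leaves Clause 1, Clause 2, Clause 4, Clause 5, Clause 6, Clause 7, and Clause 8 in effect. Clause 7 is among the surviving provisions, so the answer is yes.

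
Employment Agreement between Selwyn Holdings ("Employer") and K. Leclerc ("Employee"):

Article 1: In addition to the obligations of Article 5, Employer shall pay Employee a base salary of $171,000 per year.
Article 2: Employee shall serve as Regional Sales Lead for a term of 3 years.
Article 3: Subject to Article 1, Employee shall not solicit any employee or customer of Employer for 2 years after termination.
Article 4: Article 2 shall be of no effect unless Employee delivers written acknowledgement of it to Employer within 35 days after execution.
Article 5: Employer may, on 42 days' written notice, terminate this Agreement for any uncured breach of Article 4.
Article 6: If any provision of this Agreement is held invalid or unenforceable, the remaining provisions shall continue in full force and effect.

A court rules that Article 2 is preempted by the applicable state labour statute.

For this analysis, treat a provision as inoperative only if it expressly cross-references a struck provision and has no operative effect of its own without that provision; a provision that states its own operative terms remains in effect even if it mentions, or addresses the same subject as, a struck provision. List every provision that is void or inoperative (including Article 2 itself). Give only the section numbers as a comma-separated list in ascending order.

2, 4, 5

Article 2 is struck. The only function of Article 4 is the acknowledgement condition for Article 2, so it cannot stand once Article 2 is removed. Article 5 has no operative effect of its own apart from Article 4 and is therefore inoperative. Although Article 1 refers to Article 5, its operative terms do not depend on Article 5, so it remains in effect. Article 6 is a severability clause and preserves every provision that can still be given independent effect. Article 1, Article 3, and Article 6 remain in effect.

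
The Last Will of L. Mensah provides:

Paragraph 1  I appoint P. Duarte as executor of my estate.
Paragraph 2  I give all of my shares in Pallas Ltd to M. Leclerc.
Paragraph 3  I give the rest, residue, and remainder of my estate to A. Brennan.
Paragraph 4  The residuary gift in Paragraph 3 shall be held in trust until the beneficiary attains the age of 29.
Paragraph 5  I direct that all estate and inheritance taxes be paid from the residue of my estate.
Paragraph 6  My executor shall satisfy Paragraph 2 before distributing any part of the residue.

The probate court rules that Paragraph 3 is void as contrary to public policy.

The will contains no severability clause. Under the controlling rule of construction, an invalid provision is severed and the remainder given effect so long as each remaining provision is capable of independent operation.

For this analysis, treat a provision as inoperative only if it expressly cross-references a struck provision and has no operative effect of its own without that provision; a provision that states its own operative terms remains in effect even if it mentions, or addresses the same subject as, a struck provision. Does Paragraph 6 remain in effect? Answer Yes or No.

Yes

Paragraph 3 is struck. The only function of Paragraph 4 is the trust for Paragraph 3, so it cannot stand once Paragraph 3 is removed. Under the stated default rule, only provisions that cannot operate independently fall away; the rest are enforced. That leaves Paragraph 1, Paragraph 2, Paragraph 5, and Paragraph 6 in effect. Paragraph 6 is among the surviving provisions, so the answer is yes.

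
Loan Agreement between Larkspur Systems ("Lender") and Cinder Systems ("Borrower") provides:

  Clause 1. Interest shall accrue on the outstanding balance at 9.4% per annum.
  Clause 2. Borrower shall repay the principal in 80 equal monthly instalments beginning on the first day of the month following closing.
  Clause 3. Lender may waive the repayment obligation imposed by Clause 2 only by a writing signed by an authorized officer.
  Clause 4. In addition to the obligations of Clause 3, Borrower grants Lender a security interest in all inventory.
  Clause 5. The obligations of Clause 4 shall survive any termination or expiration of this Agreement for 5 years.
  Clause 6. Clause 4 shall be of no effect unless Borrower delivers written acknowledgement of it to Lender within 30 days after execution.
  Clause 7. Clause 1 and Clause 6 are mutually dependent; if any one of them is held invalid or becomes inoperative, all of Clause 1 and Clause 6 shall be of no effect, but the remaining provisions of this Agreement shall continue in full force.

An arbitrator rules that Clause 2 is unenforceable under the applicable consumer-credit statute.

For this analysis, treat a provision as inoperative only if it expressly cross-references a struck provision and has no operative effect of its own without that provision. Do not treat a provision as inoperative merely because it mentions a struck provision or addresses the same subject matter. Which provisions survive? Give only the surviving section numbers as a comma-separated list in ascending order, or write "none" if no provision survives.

Clause 2 is struck. Clause 3 merely fixes the waiver condition for Clause 2; with Clause 2 gone it has nothing to operate on and falls away. Although Clause 4 refers to Clause 3, its operative terms do not depend on Clause 3, so it remains in effect. Clause 7 ties Clause 1 and Clause 6 together, but none of those is affected here; the remaining provisions continue in force under Clause 7. That leaves Clause 1, Clause 4, Clause 5, Clause 6, and Clause 7 in effect.

1, 4, 5, 6, 7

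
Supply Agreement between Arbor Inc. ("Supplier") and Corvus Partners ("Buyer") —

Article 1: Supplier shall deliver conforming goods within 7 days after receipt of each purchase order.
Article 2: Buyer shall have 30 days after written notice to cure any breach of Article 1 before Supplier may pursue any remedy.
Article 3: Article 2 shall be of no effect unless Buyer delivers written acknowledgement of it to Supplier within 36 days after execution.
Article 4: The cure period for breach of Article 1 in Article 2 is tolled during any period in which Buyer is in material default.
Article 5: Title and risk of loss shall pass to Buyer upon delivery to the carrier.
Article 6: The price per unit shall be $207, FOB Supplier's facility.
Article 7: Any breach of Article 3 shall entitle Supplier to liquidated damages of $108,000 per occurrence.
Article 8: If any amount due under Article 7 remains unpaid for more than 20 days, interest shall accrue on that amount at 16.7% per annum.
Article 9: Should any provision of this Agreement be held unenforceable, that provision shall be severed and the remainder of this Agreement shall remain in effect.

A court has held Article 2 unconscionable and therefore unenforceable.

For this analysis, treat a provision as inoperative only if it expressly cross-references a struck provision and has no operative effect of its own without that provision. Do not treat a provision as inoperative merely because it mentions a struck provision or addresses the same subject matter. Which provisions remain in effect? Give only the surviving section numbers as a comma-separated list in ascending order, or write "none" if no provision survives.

Article 2 is struck. Article 3 has no operative effect of its own apart from Article 2 and is therefore inoperative. The whole of Article 4 is the tolling of the cure period for breach of Article 1, defined by reference to Article 2, so Article 4 cannot stand once Article 2 is removed. The whole of Article 7 is the liquidated-damages amount, defined by reference to Article 3, so Article 7 cannot stand once Article 3 is removed. Article 8 has no operative effect of its own apart from Article 7 and is therefore inoperative. Article 9 is a severability clause and preserves every provision that can still be given independent effect. That leaves Article 1, Article 5, Article 6, and Article 9 in effect.

1, 5, 6, 9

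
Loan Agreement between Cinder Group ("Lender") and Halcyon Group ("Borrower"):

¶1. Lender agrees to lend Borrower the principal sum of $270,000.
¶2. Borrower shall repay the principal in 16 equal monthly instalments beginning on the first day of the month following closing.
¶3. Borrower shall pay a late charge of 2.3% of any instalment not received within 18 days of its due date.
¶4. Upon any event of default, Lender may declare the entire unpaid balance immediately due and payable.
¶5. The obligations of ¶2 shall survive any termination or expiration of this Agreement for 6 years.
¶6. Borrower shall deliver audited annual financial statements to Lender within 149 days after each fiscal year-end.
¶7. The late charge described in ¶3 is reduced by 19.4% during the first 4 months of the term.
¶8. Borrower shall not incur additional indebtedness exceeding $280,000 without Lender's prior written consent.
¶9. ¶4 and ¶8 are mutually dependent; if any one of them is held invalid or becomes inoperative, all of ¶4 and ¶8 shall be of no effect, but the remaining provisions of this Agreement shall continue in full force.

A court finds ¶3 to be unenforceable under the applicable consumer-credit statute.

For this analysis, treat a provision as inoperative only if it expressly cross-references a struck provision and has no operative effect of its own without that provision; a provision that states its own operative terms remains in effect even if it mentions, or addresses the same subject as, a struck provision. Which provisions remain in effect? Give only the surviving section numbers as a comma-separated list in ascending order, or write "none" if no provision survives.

1, 2, 4, 5, 6, 8, 9

¶3 is struck. ¶7 operates only by reference to ¶3, so it falls with ¶3. ¶9 ties ¶4 and ¶8 together, but none of those is affected here; the remaining provisions continue in force under ¶9. The provisions still in force are ¶1, ¶2, ¶4, ¶5, ¶6, ¶8, and ¶9.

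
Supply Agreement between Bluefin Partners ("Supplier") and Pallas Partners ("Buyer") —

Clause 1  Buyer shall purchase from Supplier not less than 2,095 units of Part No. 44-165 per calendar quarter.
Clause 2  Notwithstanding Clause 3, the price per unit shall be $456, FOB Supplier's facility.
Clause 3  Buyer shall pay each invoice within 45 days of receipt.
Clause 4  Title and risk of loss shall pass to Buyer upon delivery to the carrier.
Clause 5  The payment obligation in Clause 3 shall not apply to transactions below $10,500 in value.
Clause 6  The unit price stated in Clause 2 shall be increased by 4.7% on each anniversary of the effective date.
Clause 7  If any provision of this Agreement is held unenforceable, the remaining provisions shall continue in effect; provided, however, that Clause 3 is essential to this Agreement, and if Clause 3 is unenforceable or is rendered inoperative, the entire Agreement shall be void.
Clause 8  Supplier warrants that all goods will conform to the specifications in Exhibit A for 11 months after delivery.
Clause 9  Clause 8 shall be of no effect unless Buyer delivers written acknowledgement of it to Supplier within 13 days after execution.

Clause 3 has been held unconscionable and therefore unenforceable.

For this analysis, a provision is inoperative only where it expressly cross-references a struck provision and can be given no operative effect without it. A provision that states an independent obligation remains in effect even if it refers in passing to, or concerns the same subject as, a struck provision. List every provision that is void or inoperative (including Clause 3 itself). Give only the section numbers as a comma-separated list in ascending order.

1, 2, 3, 4, 5, 6, 7, 8, 9

Clause 3 is struck. Clause 5 does nothing except set the carve-out from the payment obligation by reference to Clause 3; with Clause 3 gone it has no independent effect and is inoperative. Clause 7 makes Clause 3 an essential term, and Clause 3 is the provision held invalid; under Clause 7, the entire Agreement is therefore void. No provision of the Agreement survives.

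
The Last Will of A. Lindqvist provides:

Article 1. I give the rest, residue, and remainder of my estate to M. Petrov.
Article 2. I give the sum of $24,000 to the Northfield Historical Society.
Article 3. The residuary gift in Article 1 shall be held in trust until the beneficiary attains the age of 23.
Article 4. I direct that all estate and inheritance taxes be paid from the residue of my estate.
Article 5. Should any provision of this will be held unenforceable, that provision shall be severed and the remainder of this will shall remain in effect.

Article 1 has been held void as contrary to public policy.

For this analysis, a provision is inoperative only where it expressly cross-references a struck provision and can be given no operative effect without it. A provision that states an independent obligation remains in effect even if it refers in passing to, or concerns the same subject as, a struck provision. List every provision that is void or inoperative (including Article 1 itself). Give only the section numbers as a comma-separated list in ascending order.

1, 3

Article 1 is struck. Article 3 has no operative effect of its own apart from Article 1 and is therefore inoperative. Article 5 is a severability clause and preserves every provision that can still be given independent effect. That leaves Article 2, Article 4, and Article 5 in effect.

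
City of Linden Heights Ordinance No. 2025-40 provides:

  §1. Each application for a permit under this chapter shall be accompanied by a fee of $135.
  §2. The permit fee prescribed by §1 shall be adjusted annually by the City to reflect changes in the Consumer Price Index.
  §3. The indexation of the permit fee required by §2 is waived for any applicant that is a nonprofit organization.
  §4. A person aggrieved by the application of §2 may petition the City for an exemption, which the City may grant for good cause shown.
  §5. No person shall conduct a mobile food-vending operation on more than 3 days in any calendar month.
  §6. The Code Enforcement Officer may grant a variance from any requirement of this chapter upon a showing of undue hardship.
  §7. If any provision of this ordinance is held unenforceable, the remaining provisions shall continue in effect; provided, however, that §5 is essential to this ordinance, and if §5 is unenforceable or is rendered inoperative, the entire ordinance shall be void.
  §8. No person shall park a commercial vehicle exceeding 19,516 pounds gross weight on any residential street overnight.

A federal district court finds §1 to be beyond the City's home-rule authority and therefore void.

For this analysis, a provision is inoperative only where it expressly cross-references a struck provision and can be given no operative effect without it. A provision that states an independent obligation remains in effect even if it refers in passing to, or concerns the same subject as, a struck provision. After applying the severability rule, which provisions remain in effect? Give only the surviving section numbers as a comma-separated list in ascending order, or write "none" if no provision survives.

5, 6, 7, 8

§1 is struck. §2 does nothing except set the indexation of the permit fee by reference to §1; with §1 gone it has no independent effect and is inoperative. §3 does nothing except set the nonprofit waiver of the indexation of the permit fee by reference to §2; with §2 gone it has no independent effect and is inoperative. §4 operates only by reference to §2, so it falls with §2. §7 makes §5 an essential term, but §5 is unaffected, so the severability proviso in §7 preserves the remaining provisions. That leaves §5, §6, §7, and §8 in effect.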